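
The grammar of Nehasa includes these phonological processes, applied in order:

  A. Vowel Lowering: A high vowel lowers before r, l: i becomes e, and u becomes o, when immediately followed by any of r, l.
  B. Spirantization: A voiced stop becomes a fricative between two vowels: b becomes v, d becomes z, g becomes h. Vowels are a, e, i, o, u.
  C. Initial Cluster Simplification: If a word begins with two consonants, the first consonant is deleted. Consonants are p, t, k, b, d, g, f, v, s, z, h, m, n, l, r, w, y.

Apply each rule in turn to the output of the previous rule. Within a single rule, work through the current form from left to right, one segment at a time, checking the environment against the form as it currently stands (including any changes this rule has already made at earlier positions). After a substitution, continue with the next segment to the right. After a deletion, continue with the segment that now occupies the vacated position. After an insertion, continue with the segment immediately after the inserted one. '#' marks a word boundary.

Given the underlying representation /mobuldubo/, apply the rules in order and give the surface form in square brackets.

[movolduvo]

A Vowel Lowering: [mobuldubo] → [moboldubo]
B Spirantization: [moboldubo] → [movolduvo]
C Initial Cluster Simplification: no change — [movolduvo]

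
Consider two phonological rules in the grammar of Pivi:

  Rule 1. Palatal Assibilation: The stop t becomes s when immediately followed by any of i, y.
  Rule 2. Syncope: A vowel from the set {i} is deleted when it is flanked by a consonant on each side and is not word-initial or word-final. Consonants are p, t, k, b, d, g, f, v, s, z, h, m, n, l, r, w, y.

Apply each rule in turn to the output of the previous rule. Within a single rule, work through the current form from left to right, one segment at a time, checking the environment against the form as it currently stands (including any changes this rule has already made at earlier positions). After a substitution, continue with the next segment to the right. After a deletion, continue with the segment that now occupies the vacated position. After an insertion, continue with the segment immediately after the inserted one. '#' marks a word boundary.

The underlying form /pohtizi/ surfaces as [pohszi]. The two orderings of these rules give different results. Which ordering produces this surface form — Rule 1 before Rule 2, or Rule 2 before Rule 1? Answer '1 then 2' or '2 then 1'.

1 then 2

Order 1 then 2:
  1 Palatal Assibilation: [pohtizi] → [pohsizi]
  2 Syncope: [pohsizi] → [pohszi]
  result: [pohszi]
Order 2 then 1:
  2 Syncope: [pohtizi] → [pohtzi]
  1 Palatal Assibilation: no change — [pohtzi]
  result: [pohtzi]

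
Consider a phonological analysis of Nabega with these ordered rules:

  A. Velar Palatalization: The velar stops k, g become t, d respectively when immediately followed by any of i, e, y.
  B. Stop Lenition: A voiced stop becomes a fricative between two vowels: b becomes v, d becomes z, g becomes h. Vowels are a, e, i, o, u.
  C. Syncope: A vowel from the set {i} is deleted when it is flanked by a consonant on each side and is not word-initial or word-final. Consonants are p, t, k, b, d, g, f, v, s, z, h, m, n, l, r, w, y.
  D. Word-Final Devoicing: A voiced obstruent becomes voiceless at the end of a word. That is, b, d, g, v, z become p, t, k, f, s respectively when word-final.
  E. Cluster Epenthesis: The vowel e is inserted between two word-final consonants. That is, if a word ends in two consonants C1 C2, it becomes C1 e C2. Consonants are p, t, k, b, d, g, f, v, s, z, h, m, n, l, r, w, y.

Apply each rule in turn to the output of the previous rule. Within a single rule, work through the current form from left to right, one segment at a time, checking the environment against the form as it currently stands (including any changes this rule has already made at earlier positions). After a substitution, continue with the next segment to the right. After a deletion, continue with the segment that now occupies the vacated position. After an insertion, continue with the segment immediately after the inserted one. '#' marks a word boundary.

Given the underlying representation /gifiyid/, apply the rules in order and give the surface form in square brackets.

[dfyet]

A Velar Palatalization: [gifiyid] → [difiyid]
B Stop Lenition: no change — [difiyid]
C Syncope: [difiyid] → [dfyd]
D Word-Final Devoicing: [dfyd] → [dfyt]
E Cluster Epenthesis: [dfyt] → [dfyet]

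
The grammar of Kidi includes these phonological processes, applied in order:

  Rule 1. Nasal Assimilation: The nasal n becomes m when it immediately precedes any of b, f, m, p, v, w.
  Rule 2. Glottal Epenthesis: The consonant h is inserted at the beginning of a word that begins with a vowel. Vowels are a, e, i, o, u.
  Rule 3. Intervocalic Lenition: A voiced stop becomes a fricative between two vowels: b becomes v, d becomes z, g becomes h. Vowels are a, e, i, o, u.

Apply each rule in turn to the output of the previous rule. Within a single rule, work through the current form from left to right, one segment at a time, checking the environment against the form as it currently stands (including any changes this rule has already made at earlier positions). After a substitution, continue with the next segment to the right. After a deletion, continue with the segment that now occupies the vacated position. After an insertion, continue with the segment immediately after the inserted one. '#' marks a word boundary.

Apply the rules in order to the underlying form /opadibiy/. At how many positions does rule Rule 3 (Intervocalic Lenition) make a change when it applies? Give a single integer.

2

Rule 1 Nasal Assimilation: no change — [opadibiy]
Rule 2 Glottal Epenthesis: [opadibiy] → [hopadibiy]
Rule 3 Intervocalic Lenition: [hopadibiy] → [hopaziviy]
Rule Rule 3 changed 2 position(s).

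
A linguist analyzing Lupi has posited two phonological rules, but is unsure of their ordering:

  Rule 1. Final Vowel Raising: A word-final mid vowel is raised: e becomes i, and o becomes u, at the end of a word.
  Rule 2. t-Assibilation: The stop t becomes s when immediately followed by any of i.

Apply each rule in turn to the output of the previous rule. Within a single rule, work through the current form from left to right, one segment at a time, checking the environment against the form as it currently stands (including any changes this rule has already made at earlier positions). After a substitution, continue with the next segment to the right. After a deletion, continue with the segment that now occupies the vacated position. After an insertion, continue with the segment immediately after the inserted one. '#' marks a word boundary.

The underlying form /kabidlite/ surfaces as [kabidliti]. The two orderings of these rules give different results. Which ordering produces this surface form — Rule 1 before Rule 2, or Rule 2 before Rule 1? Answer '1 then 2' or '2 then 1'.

2 then 1

Order 1 then 2:
  1 Final Vowel Raising: [kabidlite] → [kabidliti]
  2 t-Assibilation: [kabidliti] → [kabidlisi]
  result: [kabidlisi]
Order 2 then 1:
  2 t-Assibilation: no change — [kabidlite]
  1 Final Vowel Raising: [kabidlite] → [kabidliti]
  result: [kabidliti]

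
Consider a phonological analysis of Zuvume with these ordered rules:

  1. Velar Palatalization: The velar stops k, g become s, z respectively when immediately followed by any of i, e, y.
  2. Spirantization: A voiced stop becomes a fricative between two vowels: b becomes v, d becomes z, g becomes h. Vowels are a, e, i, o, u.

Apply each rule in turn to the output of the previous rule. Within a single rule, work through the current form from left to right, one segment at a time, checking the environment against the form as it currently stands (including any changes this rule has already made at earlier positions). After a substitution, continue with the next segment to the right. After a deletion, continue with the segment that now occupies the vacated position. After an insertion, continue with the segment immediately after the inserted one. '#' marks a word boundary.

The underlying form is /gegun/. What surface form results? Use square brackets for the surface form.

1 Velar Palatalization: [gegun] → [zegun]
2 Spirantization: [zegun] → [zehun]

[zehun]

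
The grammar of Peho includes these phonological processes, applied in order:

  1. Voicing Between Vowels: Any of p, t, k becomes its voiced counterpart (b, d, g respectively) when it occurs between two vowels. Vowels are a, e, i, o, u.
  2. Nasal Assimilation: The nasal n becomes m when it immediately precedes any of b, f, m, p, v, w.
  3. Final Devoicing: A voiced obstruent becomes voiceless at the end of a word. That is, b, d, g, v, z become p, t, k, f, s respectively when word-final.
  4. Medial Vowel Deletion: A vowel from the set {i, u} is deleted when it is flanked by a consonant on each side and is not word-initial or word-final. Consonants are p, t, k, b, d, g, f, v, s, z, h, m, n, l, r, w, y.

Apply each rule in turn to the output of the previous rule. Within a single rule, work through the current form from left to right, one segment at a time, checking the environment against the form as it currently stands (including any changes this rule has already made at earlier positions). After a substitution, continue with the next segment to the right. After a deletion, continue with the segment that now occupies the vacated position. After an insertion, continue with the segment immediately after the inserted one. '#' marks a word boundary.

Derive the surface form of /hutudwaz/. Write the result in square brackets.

[hddwas]

1 Voicing Between Vowels: [hutudwaz] → [hududwaz]
2 Nasal Assimilation: no change — [hududwaz]
3 Final Devoicing: [hududwaz] → [hududwas]
4 Medial Vowel Deletion: [hududwas] → [hddwas]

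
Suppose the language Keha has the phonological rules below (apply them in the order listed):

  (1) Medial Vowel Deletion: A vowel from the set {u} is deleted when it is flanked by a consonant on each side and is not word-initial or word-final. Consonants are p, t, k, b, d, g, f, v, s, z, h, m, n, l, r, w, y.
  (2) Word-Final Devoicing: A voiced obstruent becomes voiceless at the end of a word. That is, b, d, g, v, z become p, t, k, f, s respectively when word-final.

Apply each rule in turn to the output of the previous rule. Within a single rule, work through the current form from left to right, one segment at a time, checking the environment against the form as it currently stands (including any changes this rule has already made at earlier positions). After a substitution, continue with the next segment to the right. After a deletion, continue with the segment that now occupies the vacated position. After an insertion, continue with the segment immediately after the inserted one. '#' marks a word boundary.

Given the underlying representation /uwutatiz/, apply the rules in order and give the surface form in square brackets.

[uwtatis]

(1) Medial Vowel Deletion: [uwutatiz] → [uwtatiz]
(2) Word-Final Devoicing: [uwtatiz] → [uwtatis]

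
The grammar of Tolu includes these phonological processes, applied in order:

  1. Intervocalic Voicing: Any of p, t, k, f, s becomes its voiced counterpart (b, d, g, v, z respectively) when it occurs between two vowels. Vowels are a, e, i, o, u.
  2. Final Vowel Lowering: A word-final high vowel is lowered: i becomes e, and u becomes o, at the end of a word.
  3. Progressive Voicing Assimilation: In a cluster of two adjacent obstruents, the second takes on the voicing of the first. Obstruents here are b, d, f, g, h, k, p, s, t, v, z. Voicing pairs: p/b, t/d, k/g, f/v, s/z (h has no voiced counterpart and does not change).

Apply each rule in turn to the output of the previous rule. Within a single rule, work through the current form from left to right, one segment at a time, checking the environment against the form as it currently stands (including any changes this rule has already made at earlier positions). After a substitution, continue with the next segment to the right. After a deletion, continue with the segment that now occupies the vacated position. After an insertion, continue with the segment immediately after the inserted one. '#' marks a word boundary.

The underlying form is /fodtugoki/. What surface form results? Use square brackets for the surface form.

[foddugoge]

1 Intervocalic Voicing: [fodtugoki] → [fodtugogi]
2 Final Vowel Lowering: [fodtugogi] → [fodtugoge]
3 Progressive Voicing Assimilation: [fodtugoge] → [foddugoge]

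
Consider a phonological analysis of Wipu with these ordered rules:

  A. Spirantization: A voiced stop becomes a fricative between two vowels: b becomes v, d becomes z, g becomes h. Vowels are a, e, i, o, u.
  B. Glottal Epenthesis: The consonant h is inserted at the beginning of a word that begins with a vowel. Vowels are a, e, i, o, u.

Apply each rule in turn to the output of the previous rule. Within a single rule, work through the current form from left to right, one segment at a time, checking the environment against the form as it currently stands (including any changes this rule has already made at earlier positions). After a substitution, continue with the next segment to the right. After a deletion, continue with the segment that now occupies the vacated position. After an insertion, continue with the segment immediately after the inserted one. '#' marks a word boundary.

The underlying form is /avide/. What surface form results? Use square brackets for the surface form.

A Spirantization: [avide] → [avize]
B Glottal Epenthesis: [avize] → [havize]

[havize]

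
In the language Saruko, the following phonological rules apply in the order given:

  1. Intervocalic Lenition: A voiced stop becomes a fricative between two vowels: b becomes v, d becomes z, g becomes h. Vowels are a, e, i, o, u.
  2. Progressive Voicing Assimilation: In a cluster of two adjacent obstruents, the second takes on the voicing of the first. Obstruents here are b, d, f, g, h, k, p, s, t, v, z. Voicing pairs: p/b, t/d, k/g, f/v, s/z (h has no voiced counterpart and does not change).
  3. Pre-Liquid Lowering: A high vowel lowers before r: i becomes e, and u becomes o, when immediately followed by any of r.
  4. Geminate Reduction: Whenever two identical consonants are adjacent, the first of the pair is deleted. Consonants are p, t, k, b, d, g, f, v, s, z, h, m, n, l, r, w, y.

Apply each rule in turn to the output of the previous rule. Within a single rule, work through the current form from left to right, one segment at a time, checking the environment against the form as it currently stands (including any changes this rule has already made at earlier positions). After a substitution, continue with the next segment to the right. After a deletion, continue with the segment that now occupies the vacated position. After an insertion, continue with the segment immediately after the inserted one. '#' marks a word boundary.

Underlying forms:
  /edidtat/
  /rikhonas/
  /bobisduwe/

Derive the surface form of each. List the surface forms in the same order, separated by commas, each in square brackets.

/edidtat/:
  1 Intervocalic Lenition: [edidtat] → [ezidtat]
  2 Progressive Voicing Assimilation: [ezidtat] → [eziddat]
  3 Pre-Liquid Lowering: no change — [eziddat]
  4 Geminate Reduction: [eziddat] → [ezidat]
/rikhonas/:
  1 Intervocalic Lenition: no change — [rikhonas]
  2 Progressive Voicing Assimilation: no change — [rikhonas]
  3 Pre-Liquid Lowering: no change — [rikhonas]
  4 Geminate Reduction: no change — [rikhonas]
/bobisduwe/:
  1 Intervocalic Lenition: [bobisduwe] → [bovisduwe]
  2 Progressive Voicing Assimilation: [bovisduwe] → [bovistuwe]
  3 Pre-Liquid Lowering: no change — [bovistuwe]
  4 Geminate Reduction: no change — [bovistuwe]

[ezidat], [rikhonas], [bovistuwe]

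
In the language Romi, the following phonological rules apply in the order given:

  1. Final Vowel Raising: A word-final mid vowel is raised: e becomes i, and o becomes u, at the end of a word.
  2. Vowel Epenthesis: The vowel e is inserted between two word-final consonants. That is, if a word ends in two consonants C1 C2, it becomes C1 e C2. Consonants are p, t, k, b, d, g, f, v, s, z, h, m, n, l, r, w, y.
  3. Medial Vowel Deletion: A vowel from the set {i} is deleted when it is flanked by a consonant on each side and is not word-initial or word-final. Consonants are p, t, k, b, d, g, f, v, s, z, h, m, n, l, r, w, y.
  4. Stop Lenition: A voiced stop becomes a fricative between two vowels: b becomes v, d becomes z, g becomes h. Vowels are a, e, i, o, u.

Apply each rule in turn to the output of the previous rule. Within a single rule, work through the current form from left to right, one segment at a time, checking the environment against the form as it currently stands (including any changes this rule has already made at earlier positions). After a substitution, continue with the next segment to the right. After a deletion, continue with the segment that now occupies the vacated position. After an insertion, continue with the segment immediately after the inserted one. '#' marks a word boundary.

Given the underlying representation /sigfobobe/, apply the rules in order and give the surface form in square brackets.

1 Final Vowel Raising: [sigfobobe] → [sigfobobi]
2 Vowel Epenthesis: no change — [sigfobobi]
3 Medial Vowel Deletion: [sigfobobi] → [sgfobobi]
4 Stop Lenition: [sgfobobi] → [sgfovovi]

[sgfovovi]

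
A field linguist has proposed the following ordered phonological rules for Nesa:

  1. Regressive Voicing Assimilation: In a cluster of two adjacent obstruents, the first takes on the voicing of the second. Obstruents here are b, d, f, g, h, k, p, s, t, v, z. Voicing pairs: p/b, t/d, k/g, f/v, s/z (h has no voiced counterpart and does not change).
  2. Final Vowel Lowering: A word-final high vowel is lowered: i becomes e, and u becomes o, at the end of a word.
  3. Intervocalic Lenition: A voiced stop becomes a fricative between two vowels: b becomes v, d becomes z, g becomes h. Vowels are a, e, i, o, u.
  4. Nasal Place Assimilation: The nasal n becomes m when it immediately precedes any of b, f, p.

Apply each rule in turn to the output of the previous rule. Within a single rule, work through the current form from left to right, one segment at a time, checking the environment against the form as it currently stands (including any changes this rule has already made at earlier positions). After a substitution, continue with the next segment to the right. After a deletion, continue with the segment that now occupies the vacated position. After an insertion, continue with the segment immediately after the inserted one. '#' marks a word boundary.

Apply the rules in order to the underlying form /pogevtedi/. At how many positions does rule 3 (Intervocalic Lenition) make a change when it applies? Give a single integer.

2

1 Regressive Voicing Assimilation: [pogevtedi] → [pogeftedi]
2 Final Vowel Lowering: [pogeftedi] → [pogeftede]
3 Intervocalic Lenition: [pogeftede] → [pohefteze]
4 Nasal Place Assimilation: no change — [pohefteze]
Rule 3 changed 2 position(s).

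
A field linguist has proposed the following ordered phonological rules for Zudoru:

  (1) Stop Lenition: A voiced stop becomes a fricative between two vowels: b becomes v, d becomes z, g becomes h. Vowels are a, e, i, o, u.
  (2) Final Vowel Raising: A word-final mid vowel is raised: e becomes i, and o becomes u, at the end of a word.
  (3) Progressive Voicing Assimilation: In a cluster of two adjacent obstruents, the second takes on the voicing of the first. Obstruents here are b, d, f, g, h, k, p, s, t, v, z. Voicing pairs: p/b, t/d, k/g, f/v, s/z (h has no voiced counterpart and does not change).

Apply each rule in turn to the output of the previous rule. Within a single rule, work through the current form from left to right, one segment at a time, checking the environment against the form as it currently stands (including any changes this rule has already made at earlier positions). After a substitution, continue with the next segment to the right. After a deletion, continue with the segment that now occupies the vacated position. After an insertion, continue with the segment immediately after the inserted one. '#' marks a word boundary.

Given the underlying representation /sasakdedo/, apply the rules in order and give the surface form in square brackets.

[sasaktezu]

(1) Stop Lenition: [sasakdedo] → [sasakdezo]
(2) Final Vowel Raising: [sasakdezo] → [sasakdezu]
(3) Progressive Voicing Assimilation: [sasakdezu] → [sasaktezu]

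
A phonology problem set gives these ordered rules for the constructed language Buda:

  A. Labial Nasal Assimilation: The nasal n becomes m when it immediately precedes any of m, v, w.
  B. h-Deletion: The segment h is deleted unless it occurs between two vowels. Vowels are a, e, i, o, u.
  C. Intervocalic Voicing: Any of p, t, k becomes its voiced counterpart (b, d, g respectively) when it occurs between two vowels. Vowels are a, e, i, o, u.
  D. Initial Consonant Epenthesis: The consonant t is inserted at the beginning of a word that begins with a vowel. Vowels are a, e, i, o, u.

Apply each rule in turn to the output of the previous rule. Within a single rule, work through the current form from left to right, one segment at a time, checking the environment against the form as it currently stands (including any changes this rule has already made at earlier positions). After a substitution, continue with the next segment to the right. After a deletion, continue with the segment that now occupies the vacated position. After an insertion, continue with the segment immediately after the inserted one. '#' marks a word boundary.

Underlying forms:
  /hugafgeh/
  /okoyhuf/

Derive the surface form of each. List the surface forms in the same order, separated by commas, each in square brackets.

/hugafgeh/:
  A Labial Nasal Assimilation: no change — [hugafgeh]
  B h-Deletion: [hugafgeh] → [ugafge]
  C Intervocalic Voicing: no change — [ugafge]
  D Initial Consonant Epenthesis: [ugafge] → [tugafge]
/okoyhuf/:
  A Labial Nasal Assimilation: no change — [okoyhuf]
  B h-Deletion: [okoyhuf] → [okoyuf]
  C Intervocalic Voicing: [okoyuf] → [ogoyuf]
  D Initial Consonant Epenthesis: [ogoyuf] → [togoyuf]

[tugafge], [togoyuf]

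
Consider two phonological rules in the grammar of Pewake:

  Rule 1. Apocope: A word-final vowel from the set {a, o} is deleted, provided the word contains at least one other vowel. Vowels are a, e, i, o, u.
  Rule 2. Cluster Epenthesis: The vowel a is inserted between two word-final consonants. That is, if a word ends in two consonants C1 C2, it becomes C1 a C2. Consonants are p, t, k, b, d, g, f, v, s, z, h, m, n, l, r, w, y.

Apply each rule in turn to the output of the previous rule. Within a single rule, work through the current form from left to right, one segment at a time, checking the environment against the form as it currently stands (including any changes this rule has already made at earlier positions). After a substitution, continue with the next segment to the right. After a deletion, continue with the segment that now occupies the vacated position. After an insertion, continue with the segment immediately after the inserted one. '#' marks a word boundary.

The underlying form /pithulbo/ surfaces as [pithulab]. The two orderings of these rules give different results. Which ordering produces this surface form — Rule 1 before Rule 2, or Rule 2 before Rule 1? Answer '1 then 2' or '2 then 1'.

Order 1 then 2:
  1 Apocope: [pithulbo] → [pithulb]
  2 Cluster Epenthesis: [pithulb] → [pithulab]
  result: [pithulab]
Order 2 then 1:
  2 Cluster Epenthesis: no change — [pithulbo]
  1 Apocope: [pithulbo] → [pithulb]
  result: [pithulb]

1 then 2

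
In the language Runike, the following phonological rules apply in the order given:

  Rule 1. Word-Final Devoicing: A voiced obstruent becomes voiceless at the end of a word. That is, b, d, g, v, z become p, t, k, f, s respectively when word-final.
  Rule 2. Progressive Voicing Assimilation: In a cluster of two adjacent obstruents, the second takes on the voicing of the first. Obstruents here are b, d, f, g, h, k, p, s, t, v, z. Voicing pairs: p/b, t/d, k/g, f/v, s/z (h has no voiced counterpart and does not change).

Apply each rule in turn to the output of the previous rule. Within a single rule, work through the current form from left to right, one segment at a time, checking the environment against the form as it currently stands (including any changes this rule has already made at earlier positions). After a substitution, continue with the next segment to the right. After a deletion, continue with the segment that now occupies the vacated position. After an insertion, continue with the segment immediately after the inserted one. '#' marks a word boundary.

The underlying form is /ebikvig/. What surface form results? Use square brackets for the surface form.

Rule 1 Word-Final Devoicing: [ebikvig] → [ebikvik]
Rule 2 Progressive Voicing Assimilation: [ebikvik] → [ebikfik]

[ebikfik]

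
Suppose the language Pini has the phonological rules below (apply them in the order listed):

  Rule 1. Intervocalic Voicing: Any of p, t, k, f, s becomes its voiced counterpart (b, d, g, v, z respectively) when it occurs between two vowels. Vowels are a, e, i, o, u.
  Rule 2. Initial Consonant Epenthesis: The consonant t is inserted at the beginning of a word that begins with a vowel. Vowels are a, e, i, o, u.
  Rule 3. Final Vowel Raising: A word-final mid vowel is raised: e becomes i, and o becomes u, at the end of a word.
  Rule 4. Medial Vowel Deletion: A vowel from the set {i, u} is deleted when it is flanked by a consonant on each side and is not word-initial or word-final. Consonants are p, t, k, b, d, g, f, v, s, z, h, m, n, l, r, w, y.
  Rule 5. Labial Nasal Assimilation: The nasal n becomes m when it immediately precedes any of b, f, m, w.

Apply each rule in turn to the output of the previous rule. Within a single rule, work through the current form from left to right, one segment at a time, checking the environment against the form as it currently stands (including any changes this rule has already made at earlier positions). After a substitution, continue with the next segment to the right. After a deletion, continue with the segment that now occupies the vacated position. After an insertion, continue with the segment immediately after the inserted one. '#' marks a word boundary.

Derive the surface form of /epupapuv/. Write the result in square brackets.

Rule 1 Intervocalic Voicing: [epupapuv] → [ebubabuv]
Rule 2 Initial Consonant Epenthesis: [ebubabuv] → [tebubabuv]
Rule 3 Final Vowel Raising: no change — [tebubabuv]
Rule 4 Medial Vowel Deletion: [tebubabuv] → [tebbabv]
Rule 5 Labial Nasal Assimilation: no change — [tebbabv]

[tebbabv]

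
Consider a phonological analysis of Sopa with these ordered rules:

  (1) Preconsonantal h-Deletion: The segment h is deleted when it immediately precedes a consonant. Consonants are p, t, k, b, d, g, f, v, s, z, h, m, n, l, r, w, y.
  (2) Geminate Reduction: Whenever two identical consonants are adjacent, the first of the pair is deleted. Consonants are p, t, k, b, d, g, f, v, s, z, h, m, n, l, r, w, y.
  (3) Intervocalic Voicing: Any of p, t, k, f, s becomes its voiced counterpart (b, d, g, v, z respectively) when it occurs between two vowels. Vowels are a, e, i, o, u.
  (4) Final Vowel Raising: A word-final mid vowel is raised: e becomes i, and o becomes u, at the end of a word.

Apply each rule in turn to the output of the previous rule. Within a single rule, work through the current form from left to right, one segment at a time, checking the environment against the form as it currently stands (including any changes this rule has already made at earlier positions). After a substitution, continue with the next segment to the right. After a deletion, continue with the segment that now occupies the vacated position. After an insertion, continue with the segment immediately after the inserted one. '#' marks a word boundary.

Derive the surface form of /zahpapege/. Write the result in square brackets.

[zababegi]

(1) Preconsonantal h-Deletion: [zahpapege] → [zapapege]
(2) Geminate Reduction: no change — [zapapege]
(3) Intervocalic Voicing: [zapapege] → [zababege]
(4) Final Vowel Raising: [zababege] → [zababegi]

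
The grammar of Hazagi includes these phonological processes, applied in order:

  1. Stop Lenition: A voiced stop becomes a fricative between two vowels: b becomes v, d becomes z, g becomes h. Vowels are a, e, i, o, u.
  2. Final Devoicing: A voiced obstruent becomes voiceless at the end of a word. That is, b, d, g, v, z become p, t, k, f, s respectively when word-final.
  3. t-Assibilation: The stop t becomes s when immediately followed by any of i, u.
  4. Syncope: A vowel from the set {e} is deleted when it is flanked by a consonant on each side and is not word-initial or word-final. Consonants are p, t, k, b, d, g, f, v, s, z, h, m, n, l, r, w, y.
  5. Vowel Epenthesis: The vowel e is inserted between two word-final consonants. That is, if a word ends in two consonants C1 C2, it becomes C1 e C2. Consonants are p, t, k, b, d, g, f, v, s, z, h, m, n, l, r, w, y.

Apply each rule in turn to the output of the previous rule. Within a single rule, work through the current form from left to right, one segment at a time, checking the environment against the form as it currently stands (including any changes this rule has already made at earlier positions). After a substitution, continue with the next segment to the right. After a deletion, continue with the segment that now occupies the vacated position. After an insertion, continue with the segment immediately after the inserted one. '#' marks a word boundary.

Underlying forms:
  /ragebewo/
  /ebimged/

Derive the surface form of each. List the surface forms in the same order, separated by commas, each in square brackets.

/ragebewo/:
  1 Stop Lenition: [ragebewo] → [rahevewo]
  2 Final Devoicing: no change — [rahevewo]
  3 t-Assibilation: no change — [rahevewo]
  4 Syncope: [rahevewo] → [rahvwo]
  5 Vowel Epenthesis: no change — [rahvwo]
/ebimged/:
  1 Stop Lenition: [ebimged] → [evimged]
  2 Final Devoicing: [evimged] → [evimget]
  3 t-Assibilation: no change — [evimget]
  4 Syncope: [evimget] → [evimgt]
  5 Vowel Epenthesis: [evimgt] → [evimget]

[rahvwo], [evimget]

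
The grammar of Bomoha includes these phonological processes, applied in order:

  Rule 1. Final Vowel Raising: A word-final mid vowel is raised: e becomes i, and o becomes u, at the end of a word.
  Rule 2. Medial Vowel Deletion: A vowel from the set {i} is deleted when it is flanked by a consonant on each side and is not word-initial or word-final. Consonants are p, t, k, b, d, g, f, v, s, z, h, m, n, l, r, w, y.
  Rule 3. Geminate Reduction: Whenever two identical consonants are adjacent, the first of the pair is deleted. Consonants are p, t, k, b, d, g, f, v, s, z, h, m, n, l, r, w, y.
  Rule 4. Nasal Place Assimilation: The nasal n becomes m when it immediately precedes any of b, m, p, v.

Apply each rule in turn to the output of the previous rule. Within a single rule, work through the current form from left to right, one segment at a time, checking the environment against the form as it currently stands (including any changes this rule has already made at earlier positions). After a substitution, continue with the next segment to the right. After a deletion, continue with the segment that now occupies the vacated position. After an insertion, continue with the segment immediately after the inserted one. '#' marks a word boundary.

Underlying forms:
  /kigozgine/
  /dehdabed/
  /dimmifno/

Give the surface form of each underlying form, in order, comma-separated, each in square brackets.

/kigozgine/:
  Rule 1 Final Vowel Raising: [kigozgine] → [kigozgini]
  Rule 2 Medial Vowel Deletion: [kigozgini] → [kgozgni]
  Rule 3 Geminate Reduction: no change — [kgozgni]
  Rule 4 Nasal Place Assimilation: no change — [kgozgni]
/dehdabed/:
  Rule 1 Final Vowel Raising: no change — [dehdabed]
  Rule 2 Medial Vowel Deletion: no change — [dehdabed]
  Rule 3 Geminate Reduction: no change — [dehdabed]
  Rule 4 Nasal Place Assimilation: no change — [dehdabed]
/dimmifno/:
  Rule 1 Final Vowel Raising: [dimmifno] → [dimmifnu]
  Rule 2 Medial Vowel Deletion: [dimmifnu] → [dmmfnu]
  Rule 3 Geminate Reduction: [dmmfnu] → [dmfnu]
  Rule 4 Nasal Place Assimilation: no change — [dmfnu]

[kgozgni], [dehdabed], [dmfnu]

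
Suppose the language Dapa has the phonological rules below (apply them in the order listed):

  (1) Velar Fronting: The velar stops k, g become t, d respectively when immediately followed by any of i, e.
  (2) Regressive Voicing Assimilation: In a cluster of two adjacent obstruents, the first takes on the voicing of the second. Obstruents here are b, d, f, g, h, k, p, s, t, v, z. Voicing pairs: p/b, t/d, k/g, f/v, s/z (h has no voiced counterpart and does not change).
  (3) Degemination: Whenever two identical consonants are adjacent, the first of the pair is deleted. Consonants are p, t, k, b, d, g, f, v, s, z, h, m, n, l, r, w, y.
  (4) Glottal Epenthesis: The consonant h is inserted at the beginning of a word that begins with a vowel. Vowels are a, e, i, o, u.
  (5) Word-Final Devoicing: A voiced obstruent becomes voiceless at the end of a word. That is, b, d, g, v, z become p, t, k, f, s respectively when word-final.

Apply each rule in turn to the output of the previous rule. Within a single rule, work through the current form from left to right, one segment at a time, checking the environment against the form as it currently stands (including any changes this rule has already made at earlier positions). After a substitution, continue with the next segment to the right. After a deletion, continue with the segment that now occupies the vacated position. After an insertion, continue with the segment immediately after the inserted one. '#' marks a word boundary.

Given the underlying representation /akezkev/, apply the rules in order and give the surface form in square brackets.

[hatestef]

(1) Velar Fronting: [akezkev] → [ateztev]
(2) Regressive Voicing Assimilation: [ateztev] → [atestev]
(3) Degemination: no change — [atestev]
(4) Glottal Epenthesis: [atestev] → [hatestev]
(5) Word-Final Devoicing: [hatestev] → [hatestef]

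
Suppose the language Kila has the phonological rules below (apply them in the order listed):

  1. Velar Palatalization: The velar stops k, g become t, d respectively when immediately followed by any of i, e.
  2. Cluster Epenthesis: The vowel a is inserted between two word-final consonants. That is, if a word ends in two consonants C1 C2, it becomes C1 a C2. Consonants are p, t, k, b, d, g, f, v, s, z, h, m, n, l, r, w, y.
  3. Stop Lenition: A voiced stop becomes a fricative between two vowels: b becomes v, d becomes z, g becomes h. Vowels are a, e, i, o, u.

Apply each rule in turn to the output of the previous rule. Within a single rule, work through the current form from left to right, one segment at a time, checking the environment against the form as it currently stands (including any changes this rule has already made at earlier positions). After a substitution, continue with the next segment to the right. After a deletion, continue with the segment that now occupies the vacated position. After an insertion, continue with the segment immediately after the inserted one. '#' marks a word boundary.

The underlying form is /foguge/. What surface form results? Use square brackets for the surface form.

[fohuze]

1 Velar Palatalization: [foguge] → [fogude]
2 Cluster Epenthesis: no change — [fogude]
3 Stop Lenition: [fogude] → [fohuze]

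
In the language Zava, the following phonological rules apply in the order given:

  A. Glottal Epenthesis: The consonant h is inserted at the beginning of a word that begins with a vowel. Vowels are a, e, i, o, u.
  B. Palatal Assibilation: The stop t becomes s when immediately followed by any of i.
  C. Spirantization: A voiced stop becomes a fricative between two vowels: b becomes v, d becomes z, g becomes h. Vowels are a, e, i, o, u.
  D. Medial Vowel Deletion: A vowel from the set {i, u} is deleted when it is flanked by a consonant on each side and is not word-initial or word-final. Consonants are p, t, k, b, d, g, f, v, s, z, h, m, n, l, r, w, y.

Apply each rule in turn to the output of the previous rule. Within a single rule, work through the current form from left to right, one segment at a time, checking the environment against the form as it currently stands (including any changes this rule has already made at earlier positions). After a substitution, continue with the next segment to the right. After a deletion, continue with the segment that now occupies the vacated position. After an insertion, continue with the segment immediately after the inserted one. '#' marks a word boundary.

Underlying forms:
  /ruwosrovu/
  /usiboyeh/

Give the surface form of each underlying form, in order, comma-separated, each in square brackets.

/ruwosrovu/:
  A Glottal Epenthesis: no change — [ruwosrovu]
  B Palatal Assibilation: no change — [ruwosrovu]
  C Spirantization: no change — [ruwosrovu]
  D Medial Vowel Deletion: [ruwosrovu] → [rwosrovu]
/usiboyeh/:
  A Glottal Epenthesis: [usiboyeh] → [husiboyeh]
  B Palatal Assibilation: no change — [husiboyeh]
  C Spirantization: [husiboyeh] → [husivoyeh]
  D Medial Vowel Deletion: [husivoyeh] → [hsvoyeh]

[rwosrovu], [hsvoyeh]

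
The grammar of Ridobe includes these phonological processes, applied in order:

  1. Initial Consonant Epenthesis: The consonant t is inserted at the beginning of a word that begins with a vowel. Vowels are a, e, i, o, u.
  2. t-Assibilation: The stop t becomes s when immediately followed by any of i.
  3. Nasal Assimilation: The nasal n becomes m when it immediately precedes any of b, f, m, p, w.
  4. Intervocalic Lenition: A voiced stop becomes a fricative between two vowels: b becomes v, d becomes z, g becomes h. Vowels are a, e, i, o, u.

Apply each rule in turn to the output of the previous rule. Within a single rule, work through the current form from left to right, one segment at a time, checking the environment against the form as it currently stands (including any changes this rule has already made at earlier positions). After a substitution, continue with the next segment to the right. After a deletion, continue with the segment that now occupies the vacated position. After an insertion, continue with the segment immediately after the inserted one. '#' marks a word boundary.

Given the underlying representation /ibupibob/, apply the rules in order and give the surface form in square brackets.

1 Initial Consonant Epenthesis: [ibupibob] → [tibupibob]
2 t-Assibilation: [tibupibob] → [sibupibob]
3 Nasal Assimilation: no change — [sibupibob]
4 Intervocalic Lenition: [sibupibob] → [sivupivob]

[sivupivob]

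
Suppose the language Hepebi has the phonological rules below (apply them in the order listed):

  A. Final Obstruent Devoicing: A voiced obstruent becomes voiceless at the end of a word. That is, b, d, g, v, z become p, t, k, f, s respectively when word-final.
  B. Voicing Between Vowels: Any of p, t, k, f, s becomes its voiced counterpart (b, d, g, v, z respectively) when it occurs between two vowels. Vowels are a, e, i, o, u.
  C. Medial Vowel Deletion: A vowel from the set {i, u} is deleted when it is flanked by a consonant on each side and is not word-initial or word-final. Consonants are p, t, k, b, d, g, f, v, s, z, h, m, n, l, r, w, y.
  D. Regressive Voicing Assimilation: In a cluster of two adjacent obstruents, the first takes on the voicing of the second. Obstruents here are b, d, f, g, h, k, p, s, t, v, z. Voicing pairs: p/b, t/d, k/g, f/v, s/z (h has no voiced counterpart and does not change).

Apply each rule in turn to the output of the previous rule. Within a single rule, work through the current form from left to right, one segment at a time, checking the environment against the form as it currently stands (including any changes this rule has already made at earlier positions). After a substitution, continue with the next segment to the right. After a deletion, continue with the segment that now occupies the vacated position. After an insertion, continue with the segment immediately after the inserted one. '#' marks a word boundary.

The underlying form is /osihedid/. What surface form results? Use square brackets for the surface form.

[oshett]

A Final Obstruent Devoicing: [osihedid] → [osihedit]
B Voicing Between Vowels: [osihedit] → [ozihedit]
C Medial Vowel Deletion: [ozihedit] → [ozhedt]
D Regressive Voicing Assimilation: [ozhedt] → [oshett]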